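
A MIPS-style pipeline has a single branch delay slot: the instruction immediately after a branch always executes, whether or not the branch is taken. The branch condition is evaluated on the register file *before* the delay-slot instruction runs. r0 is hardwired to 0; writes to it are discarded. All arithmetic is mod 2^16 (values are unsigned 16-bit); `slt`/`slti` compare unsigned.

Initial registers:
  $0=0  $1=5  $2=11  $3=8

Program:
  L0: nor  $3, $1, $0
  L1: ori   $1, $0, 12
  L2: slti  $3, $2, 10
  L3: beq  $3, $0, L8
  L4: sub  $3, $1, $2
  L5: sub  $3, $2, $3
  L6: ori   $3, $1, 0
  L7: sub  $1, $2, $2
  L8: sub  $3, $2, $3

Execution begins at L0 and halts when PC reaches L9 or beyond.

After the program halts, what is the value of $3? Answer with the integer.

10

PC=0  nor  $3, $1, $0        | $0=0 $1=5 $2=11 $3=65530
PC=1  ori   $1, $0, 12       | $0=0 $1=12 $2=11 $3=65530
PC=2  slti  $3, $2, 10       | $0=0 $1=12 $2=11 $3=0
PC=3  beq  $3, $0, L8        | $0=0 $1=12 $2=11 $3=0  [TAKEN]
PC=4  sub  $3, $1, $2        | $0=0 $1=12 $2=11 $3=1
PC=8  sub  $3, $2, $3        | $0=0 $1=12 $2=11 $3=10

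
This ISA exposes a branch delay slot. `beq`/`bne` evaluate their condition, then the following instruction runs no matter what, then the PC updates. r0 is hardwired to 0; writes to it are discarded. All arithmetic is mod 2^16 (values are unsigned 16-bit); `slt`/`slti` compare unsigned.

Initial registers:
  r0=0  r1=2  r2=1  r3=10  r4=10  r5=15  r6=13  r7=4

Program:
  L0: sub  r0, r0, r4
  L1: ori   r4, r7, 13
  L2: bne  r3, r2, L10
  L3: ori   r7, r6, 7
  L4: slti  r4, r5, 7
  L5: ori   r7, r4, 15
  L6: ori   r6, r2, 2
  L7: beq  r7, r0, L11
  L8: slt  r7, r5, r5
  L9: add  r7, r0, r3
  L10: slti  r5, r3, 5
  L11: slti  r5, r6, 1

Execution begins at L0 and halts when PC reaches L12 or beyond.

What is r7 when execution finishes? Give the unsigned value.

15

#0 sub  r0, r0, r4 ; 0/2/1/10/10/15/13/4
#1 ori   r4, r7, 13 ; 0/2/1/10/13/15/13/4
#2 bne  r3, r2, L10 ; 0/2/1/10/13/15/13/4 ; →target
#3 ori   r7, r6, 7 ; 0/2/1/10/13/15/13/15
#10 slti  r5, r3, 5 ; 0/2/1/10/13/0/13/15
#11 slti  r5, r6, 1 ; 0/2/1/10/13/0/13/15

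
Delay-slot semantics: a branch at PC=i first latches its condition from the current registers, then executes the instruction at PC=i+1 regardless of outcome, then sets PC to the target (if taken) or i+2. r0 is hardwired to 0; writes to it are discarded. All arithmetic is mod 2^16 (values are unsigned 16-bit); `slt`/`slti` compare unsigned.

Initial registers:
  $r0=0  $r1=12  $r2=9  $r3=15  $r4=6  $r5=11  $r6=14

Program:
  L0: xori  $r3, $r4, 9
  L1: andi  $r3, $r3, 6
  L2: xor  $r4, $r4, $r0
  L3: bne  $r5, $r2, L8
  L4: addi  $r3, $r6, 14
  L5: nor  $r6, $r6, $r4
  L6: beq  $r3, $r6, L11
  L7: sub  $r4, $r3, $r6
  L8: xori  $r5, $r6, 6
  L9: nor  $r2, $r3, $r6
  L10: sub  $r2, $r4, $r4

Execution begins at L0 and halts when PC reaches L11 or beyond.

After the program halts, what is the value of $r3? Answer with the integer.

[0] xori  $r3, $r4, 9  →  {$r0:0, $r1:12, $r2:9, $r3:15, $r4:6, $r5:11, $r6:14}
[1] andi  $r3, $r3, 6  →  {$r0:0, $r1:12, $r2:9, $r3:6, $r4:6, $r5:11, $r6:14}
[2] xor  $r4, $r4, $r0  →  {$r0:0, $r1:12, $r2:9, $r3:6, $r4:6, $r5:11, $r6:14}
[3] bne  $r5, $r2, L8  →  {$r0:0, $r1:12, $r2:9, $r3:6, $r4:6, $r5:11, $r6:14}  ⟨branch taken⟩
[4] addi  $r3, $r6, 14  →  {$r0:0, $r1:12, $r2:9, $r3:28, $r4:6, $r5:11, $r6:14}
[8] xori  $r5, $r6, 6  →  {$r0:0, $r1:12, $r2:9, $r3:28, $r4:6, $r5:8, $r6:14}
[9] nor  $r2, $r3, $r6  →  {$r0:0, $r1:12, $r2:65505, $r3:28, $r4:6, $r5:8, $r6:14}
[10] sub  $r2, $r4, $r4  →  {$r0:0, $r1:12, $r2:0, $r3:28, $r4:6, $r5:8, $r6:14}

28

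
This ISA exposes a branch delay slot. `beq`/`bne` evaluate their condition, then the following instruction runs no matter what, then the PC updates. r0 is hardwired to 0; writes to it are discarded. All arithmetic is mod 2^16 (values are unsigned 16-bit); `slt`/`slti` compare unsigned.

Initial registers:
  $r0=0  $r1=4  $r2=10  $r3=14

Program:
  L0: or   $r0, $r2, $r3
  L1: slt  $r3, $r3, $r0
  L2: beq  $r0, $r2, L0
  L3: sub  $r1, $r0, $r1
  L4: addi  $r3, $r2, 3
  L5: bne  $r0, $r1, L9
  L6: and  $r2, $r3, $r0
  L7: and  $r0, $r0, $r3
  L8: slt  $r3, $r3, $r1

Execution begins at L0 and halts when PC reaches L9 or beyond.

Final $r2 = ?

  step pc=0: or   $r0, $r2, $r3  regs=(0,4,10,14)
  step pc=1: slt  $r3, $r3, $r0  regs=(0,4,10,0)
  step pc=2: beq  $r0, $r2, L0  cond=F  regs=(0,4,10,0)
  step pc=3: sub  $r1, $r0, $r1  regs=(0,65532,10,0)
  step pc=4: addi  $r3, $r2, 3  regs=(0,65532,10,13)
  step pc=5: bne  $r0, $r1, L9  cond=T  regs=(0,65532,10,13)
  step pc=6: and  $r2, $r3, $r0  regs=(0,65532,0,13)

0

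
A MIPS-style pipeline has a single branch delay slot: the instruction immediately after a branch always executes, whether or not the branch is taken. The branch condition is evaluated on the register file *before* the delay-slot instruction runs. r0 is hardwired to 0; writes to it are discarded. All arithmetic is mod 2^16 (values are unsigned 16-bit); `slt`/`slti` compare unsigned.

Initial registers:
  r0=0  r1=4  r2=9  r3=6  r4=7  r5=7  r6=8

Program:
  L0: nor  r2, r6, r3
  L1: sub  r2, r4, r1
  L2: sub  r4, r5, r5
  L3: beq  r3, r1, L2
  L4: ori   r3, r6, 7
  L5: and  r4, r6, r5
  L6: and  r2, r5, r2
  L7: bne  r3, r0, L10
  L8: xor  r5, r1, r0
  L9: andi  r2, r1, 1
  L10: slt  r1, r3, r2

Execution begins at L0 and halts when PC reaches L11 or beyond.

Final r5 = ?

4

PC=0  nor  r2, r6, r3        | r0=0 r1=4 r2=65521 r3=6 r4=7 r5=7 r6=8
PC=1  sub  r2, r4, r1        | r0=0 r1=4 r2=3 r3=6 r4=7 r5=7 r6=8
PC=2  sub  r4, r5, r5        | r0=0 r1=4 r2=3 r3=6 r4=0 r5=7 r6=8
PC=3  beq  r3, r1, L2        | r0=0 r1=4 r2=3 r3=6 r4=0 r5=7 r6=8  [not taken]
PC=4  ori   r3, r6, 7        | r0=0 r1=4 r2=3 r3=15 r4=0 r5=7 r6=8
PC=5  and  r4, r6, r5        | r0=0 r1=4 r2=3 r3=15 r4=0 r5=7 r6=8
PC=6  and  r2, r5, r2        | r0=0 r1=4 r2=3 r3=15 r4=0 r5=7 r6=8
PC=7  bne  r3, r0, L10       | r0=0 r1=4 r2=3 r3=15 r4=0 r5=7 r6=8  [TAKEN]
PC=8  xor  r5, r1, r0        | r0=0 r1=4 r2=3 r3=15 r4=0 r5=4 r6=8
PC=10 slt  r1, r3, r2        | r0=0 r1=0 r2=3 r3=15 r4=0 r5=4 r6=8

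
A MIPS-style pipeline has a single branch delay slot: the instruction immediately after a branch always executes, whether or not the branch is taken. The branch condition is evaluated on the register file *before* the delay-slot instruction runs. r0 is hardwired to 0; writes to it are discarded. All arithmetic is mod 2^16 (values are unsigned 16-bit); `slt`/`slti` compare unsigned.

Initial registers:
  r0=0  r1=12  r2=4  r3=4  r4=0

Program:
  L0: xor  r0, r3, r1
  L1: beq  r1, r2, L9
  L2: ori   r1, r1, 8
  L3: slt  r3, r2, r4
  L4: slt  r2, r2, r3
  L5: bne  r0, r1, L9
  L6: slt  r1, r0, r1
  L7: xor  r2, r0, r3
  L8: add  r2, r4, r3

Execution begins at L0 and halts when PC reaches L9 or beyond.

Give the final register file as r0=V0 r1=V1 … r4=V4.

r0=0 r1=1 r2=0 r3=0 r4=0

PC=0  xor  r0, r3, r1        | r0=0 r1=12 r2=4 r3=4 r4=0
PC=1  beq  r1, r2, L9        | r0=0 r1=12 r2=4 r3=4 r4=0  [not taken]
PC=2  ori   r1, r1, 8        | r0=0 r1=12 r2=4 r3=4 r4=0
PC=3  slt  r3, r2, r4        | r0=0 r1=12 r2=4 r3=0 r4=0
PC=4  slt  r2, r2, r3        | r0=0 r1=12 r2=0 r3=0 r4=0
PC=5  bne  r0, r1, L9        | r0=0 r1=12 r2=0 r3=0 r4=0  [TAKEN]
PC=6  slt  r1, r0, r1        | r0=0 r1=1 r2=0 r3=0 r4=0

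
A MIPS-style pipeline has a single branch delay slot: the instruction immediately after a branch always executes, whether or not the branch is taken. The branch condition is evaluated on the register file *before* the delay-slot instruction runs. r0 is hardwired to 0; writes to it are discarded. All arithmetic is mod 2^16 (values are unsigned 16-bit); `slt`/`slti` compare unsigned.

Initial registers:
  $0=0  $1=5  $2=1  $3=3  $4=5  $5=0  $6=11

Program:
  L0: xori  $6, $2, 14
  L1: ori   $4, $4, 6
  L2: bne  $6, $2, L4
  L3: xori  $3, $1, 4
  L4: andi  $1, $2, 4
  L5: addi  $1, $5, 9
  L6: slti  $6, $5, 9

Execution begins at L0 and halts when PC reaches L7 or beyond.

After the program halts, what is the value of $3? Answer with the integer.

1

PC=0  xori  $6, $2, 14       | $0=0 $1=5 $2=1 $3=3 $4=5 $5=0 $6=15
PC=1  ori   $4, $4, 6        | $0=0 $1=5 $2=1 $3=3 $4=7 $5=0 $6=15
PC=2  bne  $6, $2, L4        | $0=0 $1=5 $2=1 $3=3 $4=7 $5=0 $6=15  [TAKEN]
PC=3  xori  $3, $1, 4        | $0=0 $1=5 $2=1 $3=1 $4=7 $5=0 $6=15
PC=4  andi  $1, $2, 4        | $0=0 $1=0 $2=1 $3=1 $4=7 $5=0 $6=15
PC=5  addi  $1, $5, 9        | $0=0 $1=9 $2=1 $3=1 $4=7 $5=0 $6=15
PC=6  slti  $6, $5, 9        | $0=0 $1=9 $2=1 $3=1 $4=7 $5=0 $6=1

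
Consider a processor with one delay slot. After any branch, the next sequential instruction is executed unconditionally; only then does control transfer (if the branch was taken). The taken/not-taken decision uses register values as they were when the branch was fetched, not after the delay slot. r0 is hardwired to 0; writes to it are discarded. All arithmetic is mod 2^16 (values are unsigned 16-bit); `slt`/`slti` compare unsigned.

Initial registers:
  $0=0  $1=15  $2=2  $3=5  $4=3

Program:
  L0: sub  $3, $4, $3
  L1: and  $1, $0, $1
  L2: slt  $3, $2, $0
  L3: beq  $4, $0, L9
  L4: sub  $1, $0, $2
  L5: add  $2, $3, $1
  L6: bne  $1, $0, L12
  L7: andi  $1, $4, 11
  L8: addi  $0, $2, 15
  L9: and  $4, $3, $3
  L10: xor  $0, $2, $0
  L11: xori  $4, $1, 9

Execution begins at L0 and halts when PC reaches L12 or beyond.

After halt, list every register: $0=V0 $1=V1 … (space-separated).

  step pc=0: sub  $3, $4, $3  regs=(0,15,2,65534,3)
  step pc=1: and  $1, $0, $1  regs=(0,0,2,65534,3)
  step pc=2: slt  $3, $2, $0  regs=(0,0,2,0,3)
  step pc=3: beq  $4, $0, L9  cond=F  regs=(0,0,2,0,3)
  step pc=4: sub  $1, $0, $2  regs=(0,65534,2,0,3)
  step pc=5: add  $2, $3, $1  regs=(0,65534,65534,0,3)
  step pc=6: bne  $1, $0, L12  cond=T  regs=(0,65534,65534,0,3)
  step pc=7: andi  $1, $4, 11  regs=(0,3,65534,0,3)

$0=0 $1=3 $2=65534 $3=0 $4=3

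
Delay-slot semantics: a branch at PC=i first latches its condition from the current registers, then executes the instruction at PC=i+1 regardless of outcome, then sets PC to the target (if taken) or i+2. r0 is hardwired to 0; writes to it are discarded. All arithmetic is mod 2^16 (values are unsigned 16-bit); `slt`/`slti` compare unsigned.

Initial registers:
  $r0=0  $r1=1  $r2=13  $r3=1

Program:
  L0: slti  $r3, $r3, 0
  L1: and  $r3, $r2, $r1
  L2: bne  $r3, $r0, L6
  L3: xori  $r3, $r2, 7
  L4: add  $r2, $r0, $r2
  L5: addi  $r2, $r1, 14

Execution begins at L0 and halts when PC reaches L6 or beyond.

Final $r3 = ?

10

[0] slti  $r3, $r3, 0  →  {$r0:0, $r1:1, $r2:13, $r3:0}
[1] and  $r3, $r2, $r1  →  {$r0:0, $r1:1, $r2:13, $r3:1}
[2] bne  $r3, $r0, L6  →  {$r0:0, $r1:1, $r2:13, $r3:1}  ⟨branch taken⟩
[3] xori  $r3, $r2, 7  →  {$r0:0, $r1:1, $r2:13, $r3:10}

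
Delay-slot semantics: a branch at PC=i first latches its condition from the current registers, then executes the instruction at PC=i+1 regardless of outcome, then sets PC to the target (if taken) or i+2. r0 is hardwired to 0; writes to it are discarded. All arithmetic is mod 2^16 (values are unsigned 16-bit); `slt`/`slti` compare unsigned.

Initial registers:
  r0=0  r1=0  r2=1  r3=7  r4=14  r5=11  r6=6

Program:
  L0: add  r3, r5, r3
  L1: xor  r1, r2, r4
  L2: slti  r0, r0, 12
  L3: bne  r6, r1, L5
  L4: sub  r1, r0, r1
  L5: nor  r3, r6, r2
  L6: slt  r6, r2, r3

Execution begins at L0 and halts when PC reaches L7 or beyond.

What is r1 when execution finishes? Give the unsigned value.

  step pc=0: add  r3, r5, r3  regs=(0,0,1,18,14,11,6)
  step pc=1: xor  r1, r2, r4  regs=(0,15,1,18,14,11,6)
  step pc=2: slti  r0, r0, 12  regs=(0,15,1,18,14,11,6)
  step pc=3: bne  r6, r1, L5  cond=T  regs=(0,15,1,18,14,11,6)
  step pc=4: sub  r1, r0, r1  regs=(0,65521,1,18,14,11,6)
  step pc=5: nor  r3, r6, r2  regs=(0,65521,1,65528,14,11,6)
  step pc=6: slt  r6, r2, r3  regs=(0,65521,1,65528,14,11,1)

65521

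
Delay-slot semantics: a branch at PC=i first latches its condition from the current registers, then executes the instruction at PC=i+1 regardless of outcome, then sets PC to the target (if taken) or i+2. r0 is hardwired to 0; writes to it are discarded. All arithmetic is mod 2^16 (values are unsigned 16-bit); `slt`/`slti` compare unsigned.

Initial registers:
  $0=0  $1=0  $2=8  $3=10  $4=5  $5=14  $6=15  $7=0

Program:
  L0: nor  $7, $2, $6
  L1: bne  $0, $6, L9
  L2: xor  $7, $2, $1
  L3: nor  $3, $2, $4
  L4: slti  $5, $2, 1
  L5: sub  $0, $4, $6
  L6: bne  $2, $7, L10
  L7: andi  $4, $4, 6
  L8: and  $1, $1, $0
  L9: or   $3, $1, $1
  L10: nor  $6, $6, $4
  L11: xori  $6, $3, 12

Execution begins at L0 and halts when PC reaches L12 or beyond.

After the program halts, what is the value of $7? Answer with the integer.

8

[0] nor  $7, $2, $6  →  {$0:0, $1:0, $2:8, $3:10, $4:5, $5:14, $6:15, $7:65520}
[1] bne  $0, $6, L9  →  {$0:0, $1:0, $2:8, $3:10, $4:5, $5:14, $6:15, $7:65520}  ⟨branch taken⟩
[2] xor  $7, $2, $1  →  {$0:0, $1:0, $2:8, $3:10, $4:5, $5:14, $6:15, $7:8}
[9] or   $3, $1, $1  →  {$0:0, $1:0, $2:8, $3:0, $4:5, $5:14, $6:15, $7:8}
[10] nor  $6, $6, $4  →  {$0:0, $1:0, $2:8, $3:0, $4:5, $5:14, $6:65520, $7:8}
[11] xori  $6, $3, 12  →  {$0:0, $1:0, $2:8, $3:0, $4:5, $5:14, $6:12, $7:8}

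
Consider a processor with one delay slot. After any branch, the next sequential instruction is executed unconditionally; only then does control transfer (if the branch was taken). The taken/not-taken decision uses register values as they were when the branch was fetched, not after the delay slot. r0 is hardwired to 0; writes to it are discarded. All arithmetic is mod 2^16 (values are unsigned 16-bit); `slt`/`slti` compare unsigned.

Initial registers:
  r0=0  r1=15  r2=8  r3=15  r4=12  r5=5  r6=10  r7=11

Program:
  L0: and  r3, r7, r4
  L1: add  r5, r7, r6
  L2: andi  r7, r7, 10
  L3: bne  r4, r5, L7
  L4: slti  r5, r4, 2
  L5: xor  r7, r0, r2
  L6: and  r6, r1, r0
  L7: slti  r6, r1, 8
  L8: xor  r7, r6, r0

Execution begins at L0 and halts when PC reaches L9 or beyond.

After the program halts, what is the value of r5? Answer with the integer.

[0] and  r3, r7, r4  →  {r0:0, r1:15, r2:8, r3:8, r4:12, r5:5, r6:10, r7:11}
[1] add  r5, r7, r6  →  {r0:0, r1:15, r2:8, r3:8, r4:12, r5:21, r6:10, r7:11}
[2] andi  r7, r7, 10  →  {r0:0, r1:15, r2:8, r3:8, r4:12, r5:21, r6:10, r7:10}
[3] bne  r4, r5, L7  →  {r0:0, r1:15, r2:8, r3:8, r4:12, r5:21, r6:10, r7:10}  ⟨branch taken⟩
[4] slti  r5, r4, 2  →  {r0:0, r1:15, r2:8, r3:8, r4:12, r5:0, r6:10, r7:10}
[7] slti  r6, r1, 8  →  {r0:0, r1:15, r2:8, r3:8, r4:12, r5:0, r6:0, r7:10}
[8] xor  r7, r6, r0  →  {r0:0, r1:15, r2:8, r3:8, r4:12, r5:0, r6:0, r7:0}

0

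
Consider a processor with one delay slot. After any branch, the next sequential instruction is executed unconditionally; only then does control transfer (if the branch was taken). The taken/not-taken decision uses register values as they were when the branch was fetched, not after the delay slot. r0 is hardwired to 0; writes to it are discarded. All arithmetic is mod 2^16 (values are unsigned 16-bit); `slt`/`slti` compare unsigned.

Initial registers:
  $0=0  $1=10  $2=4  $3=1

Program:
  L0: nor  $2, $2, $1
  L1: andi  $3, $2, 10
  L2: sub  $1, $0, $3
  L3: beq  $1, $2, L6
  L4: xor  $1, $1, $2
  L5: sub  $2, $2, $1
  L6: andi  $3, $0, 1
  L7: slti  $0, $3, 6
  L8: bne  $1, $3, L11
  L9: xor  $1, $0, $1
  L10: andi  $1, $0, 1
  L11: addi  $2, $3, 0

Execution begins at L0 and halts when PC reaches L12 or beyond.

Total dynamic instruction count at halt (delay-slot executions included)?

11

#0 nor  $2, $2, $1 ; 0/10/65521/1
#1 andi  $3, $2, 10 ; 0/10/65521/0
#2 sub  $1, $0, $3 ; 0/0/65521/0
#3 beq  $1, $2, L6 ; 0/0/65521/0 ; →fallthru
#4 xor  $1, $1, $2 ; 0/65521/65521/0
#5 sub  $2, $2, $1 ; 0/65521/0/0
#6 andi  $3, $0, 1 ; 0/65521/0/0
#7 slti  $0, $3, 6 ; 0/65521/0/0
#8 bne  $1, $3, L11 ; 0/65521/0/0 ; →target
#9 xor  $1, $0, $1 ; 0/65521/0/0
#11 addi  $2, $3, 0 ; 0/65521/0/0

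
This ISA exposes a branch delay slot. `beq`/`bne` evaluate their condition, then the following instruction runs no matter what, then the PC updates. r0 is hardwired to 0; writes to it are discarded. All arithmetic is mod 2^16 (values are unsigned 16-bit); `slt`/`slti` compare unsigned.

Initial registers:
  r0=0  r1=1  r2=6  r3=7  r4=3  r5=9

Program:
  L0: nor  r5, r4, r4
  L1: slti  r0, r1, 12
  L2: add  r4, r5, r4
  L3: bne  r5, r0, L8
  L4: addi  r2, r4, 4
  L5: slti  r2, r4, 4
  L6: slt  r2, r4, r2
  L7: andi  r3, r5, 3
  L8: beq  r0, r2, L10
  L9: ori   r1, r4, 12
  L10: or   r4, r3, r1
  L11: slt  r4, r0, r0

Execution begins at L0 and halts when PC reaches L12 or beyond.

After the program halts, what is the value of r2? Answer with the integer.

[0] nor  r5, r4, r4  →  {r0:0, r1:1, r2:6, r3:7, r4:3, r5:65532}
[1] slti  r0, r1, 12  →  {r0:0, r1:1, r2:6, r3:7, r4:3, r5:65532}
[2] add  r4, r5, r4  →  {r0:0, r1:1, r2:6, r3:7, r4:65535, r5:65532}
[3] bne  r5, r0, L8  →  {r0:0, r1:1, r2:6, r3:7, r4:65535, r5:65532}  ⟨branch taken⟩
[4] addi  r2, r4, 4  →  {r0:0, r1:1, r2:3, r3:7, r4:65535, r5:65532}
[8] beq  r0, r2, L10  →  {r0:0, r1:1, r2:3, r3:7, r4:65535, r5:65532}  ⟨branch fallthrough⟩
[9] ori   r1, r4, 12  →  {r0:0, r1:65535, r2:3, r3:7, r4:65535, r5:65532}
[10] or   r4, r3, r1  →  {r0:0, r1:65535, r2:3, r3:7, r4:65535, r5:65532}
[11] slt  r4, r0, r0  →  {r0:0, r1:65535, r2:3, r3:7, r4:0, r5:65532}

3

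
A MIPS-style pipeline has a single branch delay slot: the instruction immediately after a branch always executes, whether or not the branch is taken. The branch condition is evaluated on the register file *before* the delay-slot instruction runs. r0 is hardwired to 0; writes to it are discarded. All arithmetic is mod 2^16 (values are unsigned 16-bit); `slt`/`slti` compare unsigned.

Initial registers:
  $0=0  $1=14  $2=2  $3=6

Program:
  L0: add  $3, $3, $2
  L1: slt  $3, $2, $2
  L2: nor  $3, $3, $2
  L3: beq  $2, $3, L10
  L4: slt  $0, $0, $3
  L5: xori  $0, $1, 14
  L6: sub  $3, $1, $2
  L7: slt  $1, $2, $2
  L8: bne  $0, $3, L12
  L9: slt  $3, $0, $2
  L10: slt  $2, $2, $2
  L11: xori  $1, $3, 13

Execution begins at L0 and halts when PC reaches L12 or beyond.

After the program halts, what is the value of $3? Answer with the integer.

1

PC=0  add  $3, $3, $2        | $0=0 $1=14 $2=2 $3=8
PC=1  slt  $3, $2, $2        | $0=0 $1=14 $2=2 $3=0
PC=2  nor  $3, $3, $2        | $0=0 $1=14 $2=2 $3=65533
PC=3  beq  $2, $3, L10       | $0=0 $1=14 $2=2 $3=65533  [not taken]
PC=4  slt  $0, $0, $3        | $0=0 $1=14 $2=2 $3=65533
PC=5  xori  $0, $1, 14       | $0=0 $1=14 $2=2 $3=65533
PC=6  sub  $3, $1, $2        | $0=0 $1=14 $2=2 $3=12
PC=7  slt  $1, $2, $2        | $0=0 $1=0 $2=2 $3=12
PC=8  bne  $0, $3, L12       | $0=0 $1=0 $2=2 $3=12  [TAKEN]
PC=9  slt  $3, $0, $2        | $0=0 $1=0 $2=2 $3=1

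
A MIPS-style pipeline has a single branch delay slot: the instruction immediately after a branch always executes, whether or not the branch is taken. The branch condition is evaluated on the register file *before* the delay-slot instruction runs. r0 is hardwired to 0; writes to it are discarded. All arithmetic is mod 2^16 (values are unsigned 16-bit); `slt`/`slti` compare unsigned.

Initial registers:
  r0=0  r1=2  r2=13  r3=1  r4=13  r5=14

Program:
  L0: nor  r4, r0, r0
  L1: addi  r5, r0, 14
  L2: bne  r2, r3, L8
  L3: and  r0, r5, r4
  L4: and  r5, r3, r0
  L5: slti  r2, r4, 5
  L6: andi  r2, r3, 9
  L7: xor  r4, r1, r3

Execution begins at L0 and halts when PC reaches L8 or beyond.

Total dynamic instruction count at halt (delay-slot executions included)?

4

[0] nor  r4, r0, r0  →  {r0:0, r1:2, r2:13, r3:1, r4:65535, r5:14}
[1] addi  r5, r0, 14  →  {r0:0, r1:2, r2:13, r3:1, r4:65535, r5:14}
[2] bne  r2, r3, L8  →  {r0:0, r1:2, r2:13, r3:1, r4:65535, r5:14}  ⟨branch taken⟩
[3] and  r0, r5, r4  →  {r0:0, r1:2, r2:13, r3:1, r4:65535, r5:14}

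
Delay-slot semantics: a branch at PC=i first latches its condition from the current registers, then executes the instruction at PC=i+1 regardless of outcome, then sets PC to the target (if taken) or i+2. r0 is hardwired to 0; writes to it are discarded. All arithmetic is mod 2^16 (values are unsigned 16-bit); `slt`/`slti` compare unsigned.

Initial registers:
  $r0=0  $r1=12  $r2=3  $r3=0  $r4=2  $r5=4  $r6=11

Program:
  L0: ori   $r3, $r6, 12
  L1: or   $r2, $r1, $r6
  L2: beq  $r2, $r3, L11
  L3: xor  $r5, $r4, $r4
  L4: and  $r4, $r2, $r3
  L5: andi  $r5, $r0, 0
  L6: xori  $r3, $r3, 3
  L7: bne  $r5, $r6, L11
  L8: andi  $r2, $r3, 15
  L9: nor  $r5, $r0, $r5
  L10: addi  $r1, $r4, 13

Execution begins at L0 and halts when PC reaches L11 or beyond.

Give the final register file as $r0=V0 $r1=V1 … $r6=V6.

[0] ori   $r3, $r6, 12  →  {$r0:0, $r1:12, $r2:3, $r3:15, $r4:2, $r5:4, $r6:11}
[1] or   $r2, $r1, $r6  →  {$r0:0, $r1:12, $r2:15, $r3:15, $r4:2, $r5:4, $r6:11}
[2] beq  $r2, $r3, L11  →  {$r0:0, $r1:12, $r2:15, $r3:15, $r4:2, $r5:4, $r6:11}  ⟨branch taken⟩
[3] xor  $r5, $r4, $r4  →  {$r0:0, $r1:12, $r2:15, $r3:15, $r4:2, $r5:0, $r6:11}

$r0=0 $r1=12 $r2=15 $r3=15 $r4=2 $r5=0 $r6=11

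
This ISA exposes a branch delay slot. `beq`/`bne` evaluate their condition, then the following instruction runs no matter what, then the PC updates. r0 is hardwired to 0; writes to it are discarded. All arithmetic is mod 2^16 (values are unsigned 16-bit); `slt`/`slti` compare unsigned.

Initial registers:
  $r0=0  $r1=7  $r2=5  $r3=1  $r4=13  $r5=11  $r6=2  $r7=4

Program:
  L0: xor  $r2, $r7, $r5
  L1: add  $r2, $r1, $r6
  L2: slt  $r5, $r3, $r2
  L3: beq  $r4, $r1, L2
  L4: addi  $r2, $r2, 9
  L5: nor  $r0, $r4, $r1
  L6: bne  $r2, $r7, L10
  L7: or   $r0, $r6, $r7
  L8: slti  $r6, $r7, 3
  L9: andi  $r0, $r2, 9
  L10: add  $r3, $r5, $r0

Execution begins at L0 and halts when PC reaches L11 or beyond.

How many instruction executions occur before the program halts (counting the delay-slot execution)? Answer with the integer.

  step pc=0: xor  $r2, $r7, $r5  regs=(0,7,15,1,13,11,2,4)
  step pc=1: add  $r2, $r1, $r6  regs=(0,7,9,1,13,11,2,4)
  step pc=2: slt  $r5, $r3, $r2  regs=(0,7,9,1,13,1,2,4)
  step pc=3: beq  $r4, $r1, L2  cond=F  regs=(0,7,9,1,13,1,2,4)
  step pc=4: addi  $r2, $r2, 9  regs=(0,7,18,1,13,1,2,4)
  step pc=5: nor  $r0, $r4, $r1  regs=(0,7,18,1,13,1,2,4)
  step pc=6: bne  $r2, $r7, L10  cond=T  regs=(0,7,18,1,13,1,2,4)
  step pc=7: or   $r0, $r6, $r7  regs=(0,7,18,1,13,1,2,4)
  step pc=10: add  $r3, $r5, $r0  regs=(0,7,18,1,13,1,2,4)

9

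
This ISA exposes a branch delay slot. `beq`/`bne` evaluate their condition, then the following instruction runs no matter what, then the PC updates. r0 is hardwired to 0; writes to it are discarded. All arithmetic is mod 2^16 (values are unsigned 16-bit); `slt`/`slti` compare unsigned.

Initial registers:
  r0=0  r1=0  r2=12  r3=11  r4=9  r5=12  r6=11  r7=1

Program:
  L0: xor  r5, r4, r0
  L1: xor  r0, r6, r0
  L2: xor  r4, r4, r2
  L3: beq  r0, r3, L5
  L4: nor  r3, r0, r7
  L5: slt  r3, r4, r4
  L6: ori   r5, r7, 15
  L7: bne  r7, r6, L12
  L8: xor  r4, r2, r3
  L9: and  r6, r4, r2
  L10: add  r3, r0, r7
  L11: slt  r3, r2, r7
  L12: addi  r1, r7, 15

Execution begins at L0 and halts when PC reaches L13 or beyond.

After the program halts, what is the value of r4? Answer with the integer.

[0] xor  r5, r4, r0  →  {r0:0, r1:0, r2:12, r3:11, r4:9, r5:9, r6:11, r7:1}
[1] xor  r0, r6, r0  →  {r0:0, r1:0, r2:12, r3:11, r4:9, r5:9, r6:11, r7:1}
[2] xor  r4, r4, r2  →  {r0:0, r1:0, r2:12, r3:11, r4:5, r5:9, r6:11, r7:1}
[3] beq  r0, r3, L5  →  {r0:0, r1:0, r2:12, r3:11, r4:5, r5:9, r6:11, r7:1}  ⟨branch fallthrough⟩
[4] nor  r3, r0, r7  →  {r0:0, r1:0, r2:12, r3:65534, r4:5, r5:9, r6:11, r7:1}
[5] slt  r3, r4, r4  →  {r0:0, r1:0, r2:12, r3:0, r4:5, r5:9, r6:11, r7:1}
[6] ori   r5, r7, 15  →  {r0:0, r1:0, r2:12, r3:0, r4:5, r5:15, r6:11, r7:1}
[7] bne  r7, r6, L12  →  {r0:0, r1:0, r2:12, r3:0, r4:5, r5:15, r6:11, r7:1}  ⟨branch taken⟩
[8] xor  r4, r2, r3  →  {r0:0, r1:0, r2:12, r3:0, r4:12, r5:15, r6:11, r7:1}
[12] addi  r1, r7, 15  →  {r0:0, r1:16, r2:12, r3:0, r4:12, r5:15, r6:11, r7:1}

12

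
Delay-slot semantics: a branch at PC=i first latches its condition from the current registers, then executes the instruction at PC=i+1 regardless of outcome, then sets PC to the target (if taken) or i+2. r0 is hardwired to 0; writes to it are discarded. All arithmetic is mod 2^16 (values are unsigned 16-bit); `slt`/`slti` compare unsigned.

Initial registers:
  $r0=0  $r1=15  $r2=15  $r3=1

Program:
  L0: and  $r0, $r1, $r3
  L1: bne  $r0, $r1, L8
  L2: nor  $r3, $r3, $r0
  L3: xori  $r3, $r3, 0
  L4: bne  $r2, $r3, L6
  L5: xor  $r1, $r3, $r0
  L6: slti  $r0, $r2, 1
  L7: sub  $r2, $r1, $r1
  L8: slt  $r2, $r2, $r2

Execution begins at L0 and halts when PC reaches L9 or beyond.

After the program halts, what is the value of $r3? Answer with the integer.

65534

#0 and  $r0, $r1, $r3 ; 0/15/15/1
#1 bne  $r0, $r1, L8 ; 0/15/15/1 ; →target
#2 nor  $r3, $r3, $r0 ; 0/15/15/65534
#8 slt  $r2, $r2, $r2 ; 0/15/0/65534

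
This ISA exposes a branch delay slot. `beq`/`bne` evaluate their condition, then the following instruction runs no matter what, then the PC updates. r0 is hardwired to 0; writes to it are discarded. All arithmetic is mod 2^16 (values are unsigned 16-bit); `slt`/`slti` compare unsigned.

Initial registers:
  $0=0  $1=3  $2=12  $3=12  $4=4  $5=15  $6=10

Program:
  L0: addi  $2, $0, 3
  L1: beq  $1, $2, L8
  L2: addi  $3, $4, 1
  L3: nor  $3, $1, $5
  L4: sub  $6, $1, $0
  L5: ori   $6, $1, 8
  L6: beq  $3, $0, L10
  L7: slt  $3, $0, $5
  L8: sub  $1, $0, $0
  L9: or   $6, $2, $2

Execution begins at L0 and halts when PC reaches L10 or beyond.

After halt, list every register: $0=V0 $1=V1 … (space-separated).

$0=0 $1=0 $2=3 $3=5 $4=4 $5=15 $6=3

[0] addi  $2, $0, 3  →  {$0:0, $1:3, $2:3, $3:12, $4:4, $5:15, $6:10}
[1] beq  $1, $2, L8  →  {$0:0, $1:3, $2:3, $3:12, $4:4, $5:15, $6:10}  ⟨branch taken⟩
[2] addi  $3, $4, 1  →  {$0:0, $1:3, $2:3, $3:5, $4:4, $5:15, $6:10}
[8] sub  $1, $0, $0  →  {$0:0, $1:0, $2:3, $3:5, $4:4, $5:15, $6:10}
[9] or   $6, $2, $2  →  {$0:0, $1:0, $2:3, $3:5, $4:4, $5:15, $6:3}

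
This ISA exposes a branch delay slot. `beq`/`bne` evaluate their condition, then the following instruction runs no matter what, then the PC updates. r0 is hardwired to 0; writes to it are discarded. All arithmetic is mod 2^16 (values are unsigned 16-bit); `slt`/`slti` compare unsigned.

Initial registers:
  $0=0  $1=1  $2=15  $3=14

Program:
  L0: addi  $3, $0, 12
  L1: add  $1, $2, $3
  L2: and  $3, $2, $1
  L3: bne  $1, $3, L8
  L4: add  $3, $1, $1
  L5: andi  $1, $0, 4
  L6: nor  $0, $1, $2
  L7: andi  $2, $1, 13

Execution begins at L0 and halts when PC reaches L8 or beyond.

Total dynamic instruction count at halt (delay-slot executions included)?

5

  step pc=0: addi  $3, $0, 12  regs=(0,1,15,12)
  step pc=1: add  $1, $2, $3  regs=(0,27,15,12)
  step pc=2: and  $3, $2, $1  regs=(0,27,15,11)
  step pc=3: bne  $1, $3, L8  cond=T  regs=(0,27,15,11)
  step pc=4: add  $3, $1, $1  regs=(0,27,15,54)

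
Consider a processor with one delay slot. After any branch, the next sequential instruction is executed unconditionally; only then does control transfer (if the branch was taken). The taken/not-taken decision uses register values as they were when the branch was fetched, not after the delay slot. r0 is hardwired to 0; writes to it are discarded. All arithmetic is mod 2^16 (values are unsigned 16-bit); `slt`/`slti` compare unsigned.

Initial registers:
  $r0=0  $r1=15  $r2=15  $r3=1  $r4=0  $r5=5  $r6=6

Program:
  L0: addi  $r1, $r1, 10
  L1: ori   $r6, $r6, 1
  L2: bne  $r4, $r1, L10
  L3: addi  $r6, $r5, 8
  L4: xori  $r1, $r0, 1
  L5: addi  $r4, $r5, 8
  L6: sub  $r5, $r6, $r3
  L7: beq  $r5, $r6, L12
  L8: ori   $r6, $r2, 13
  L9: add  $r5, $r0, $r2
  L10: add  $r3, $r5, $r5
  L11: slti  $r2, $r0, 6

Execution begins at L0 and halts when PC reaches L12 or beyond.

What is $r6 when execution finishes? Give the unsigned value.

  step pc=0: addi  $r1, $r1, 10  regs=(0,25,15,1,0,5,6)
  step pc=1: ori   $r6, $r6, 1  regs=(0,25,15,1,0,5,7)
  step pc=2: bne  $r4, $r1, L10  cond=T  regs=(0,25,15,1,0,5,7)
  step pc=3: addi  $r6, $r5, 8  regs=(0,25,15,1,0,5,13)
  step pc=10: add  $r3, $r5, $r5  regs=(0,25,15,10,0,5,13)
  step pc=11: slti  $r2, $r0, 6  regs=(0,25,1,10,0,5,13)

13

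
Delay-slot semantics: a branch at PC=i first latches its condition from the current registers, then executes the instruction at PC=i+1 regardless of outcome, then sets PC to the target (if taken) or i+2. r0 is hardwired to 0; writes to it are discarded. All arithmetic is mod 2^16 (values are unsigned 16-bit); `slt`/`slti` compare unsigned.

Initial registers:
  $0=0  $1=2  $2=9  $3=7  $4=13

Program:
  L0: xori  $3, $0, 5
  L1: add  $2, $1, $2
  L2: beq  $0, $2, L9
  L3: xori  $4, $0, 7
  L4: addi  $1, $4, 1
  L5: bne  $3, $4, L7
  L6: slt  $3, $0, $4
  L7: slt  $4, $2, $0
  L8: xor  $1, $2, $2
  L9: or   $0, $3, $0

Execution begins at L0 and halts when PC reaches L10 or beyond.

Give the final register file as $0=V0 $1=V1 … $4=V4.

  step pc=0: xori  $3, $0, 5  regs=(0,2,9,5,13)
  step pc=1: add  $2, $1, $2  regs=(0,2,11,5,13)
  step pc=2: beq  $0, $2, L9  cond=F  regs=(0,2,11,5,13)
  step pc=3: xori  $4, $0, 7  regs=(0,2,11,5,7)
  step pc=4: addi  $1, $4, 1  regs=(0,8,11,5,7)
  step pc=5: bne  $3, $4, L7  cond=T  regs=(0,8,11,5,7)
  step pc=6: slt  $3, $0, $4  regs=(0,8,11,1,7)
  step pc=7: slt  $4, $2, $0  regs=(0,8,11,1,0)
  step pc=8: xor  $1, $2, $2  regs=(0,0,11,1,0)
  step pc=9: or   $0, $3, $0  regs=(0,0,11,1,0)

$0=0 $1=0 $2=11 $3=1 $4=0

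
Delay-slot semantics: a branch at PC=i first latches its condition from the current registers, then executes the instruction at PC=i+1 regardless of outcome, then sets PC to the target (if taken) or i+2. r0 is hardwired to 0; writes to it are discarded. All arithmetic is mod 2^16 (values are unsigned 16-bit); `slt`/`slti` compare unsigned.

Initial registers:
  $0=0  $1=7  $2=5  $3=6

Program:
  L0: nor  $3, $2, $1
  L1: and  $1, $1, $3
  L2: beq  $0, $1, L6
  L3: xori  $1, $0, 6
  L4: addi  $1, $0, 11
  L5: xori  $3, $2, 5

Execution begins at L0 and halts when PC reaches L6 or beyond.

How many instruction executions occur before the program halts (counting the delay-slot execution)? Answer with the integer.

4

PC=0  nor  $3, $2, $1        | $0=0 $1=7 $2=5 $3=65528
PC=1  and  $1, $1, $3        | $0=0 $1=0 $2=5 $3=65528
PC=2  beq  $0, $1, L6        | $0=0 $1=0 $2=5 $3=65528  [TAKEN]
PC=3  xori  $1, $0, 6        | $0=0 $1=6 $2=5 $3=65528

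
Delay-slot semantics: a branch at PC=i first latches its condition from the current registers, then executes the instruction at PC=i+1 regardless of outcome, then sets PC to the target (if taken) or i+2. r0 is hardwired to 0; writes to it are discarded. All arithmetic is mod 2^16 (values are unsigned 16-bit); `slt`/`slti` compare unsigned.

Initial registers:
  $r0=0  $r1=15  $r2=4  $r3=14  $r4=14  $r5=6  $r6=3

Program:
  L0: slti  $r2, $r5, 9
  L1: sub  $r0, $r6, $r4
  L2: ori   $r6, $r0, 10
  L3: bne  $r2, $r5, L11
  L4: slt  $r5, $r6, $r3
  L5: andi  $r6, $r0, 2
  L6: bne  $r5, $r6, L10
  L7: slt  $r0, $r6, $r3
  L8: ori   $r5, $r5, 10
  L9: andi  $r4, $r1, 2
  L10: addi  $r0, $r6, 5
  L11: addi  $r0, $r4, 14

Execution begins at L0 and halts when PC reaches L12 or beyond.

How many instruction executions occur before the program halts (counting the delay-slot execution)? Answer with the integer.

6

PC=0  slti  $r2, $r5, 9      | $r0=0 $r1=15 $r2=1 $r3=14 $r4=14 $r5=6 $r6=3
PC=1  sub  $r0, $r6, $r4     | $r0=0 $r1=15 $r2=1 $r3=14 $r4=14 $r5=6 $r6=3
PC=2  ori   $r6, $r0, 10     | $r0=0 $r1=15 $r2=1 $r3=14 $r4=14 $r5=6 $r6=10
PC=3  bne  $r2, $r5, L11     | $r0=0 $r1=15 $r2=1 $r3=14 $r4=14 $r5=6 $r6=10  [TAKEN]
PC=4  slt  $r5, $r6, $r3     | $r0=0 $r1=15 $r2=1 $r3=14 $r4=14 $r5=1 $r6=10
PC=11 addi  $r0, $r4, 14     | $r0=0 $r1=15 $r2=1 $r3=14 $r4=14 $r5=1 $r6=10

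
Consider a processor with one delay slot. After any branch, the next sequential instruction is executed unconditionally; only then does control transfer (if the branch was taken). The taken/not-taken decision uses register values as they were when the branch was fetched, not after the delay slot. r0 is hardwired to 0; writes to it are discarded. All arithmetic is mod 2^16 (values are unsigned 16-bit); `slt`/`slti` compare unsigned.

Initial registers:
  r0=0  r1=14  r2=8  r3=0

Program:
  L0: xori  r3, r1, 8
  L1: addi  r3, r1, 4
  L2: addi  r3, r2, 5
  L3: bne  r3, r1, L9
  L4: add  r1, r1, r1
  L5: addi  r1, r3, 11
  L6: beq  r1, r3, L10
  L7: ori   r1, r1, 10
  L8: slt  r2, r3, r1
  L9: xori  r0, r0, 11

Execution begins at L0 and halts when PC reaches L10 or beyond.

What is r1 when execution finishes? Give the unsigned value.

[0] xori  r3, r1, 8  →  {r0:0, r1:14, r2:8, r3:6}
[1] addi  r3, r1, 4  →  {r0:0, r1:14, r2:8, r3:18}
[2] addi  r3, r2, 5  →  {r0:0, r1:14, r2:8, r3:13}
[3] bne  r3, r1, L9  →  {r0:0, r1:14, r2:8, r3:13}  ⟨branch taken⟩
[4] add  r1, r1, r1  →  {r0:0, r1:28, r2:8, r3:13}
[9] xori  r0, r0, 11  →  {r0:0, r1:28, r2:8, r3:13}

28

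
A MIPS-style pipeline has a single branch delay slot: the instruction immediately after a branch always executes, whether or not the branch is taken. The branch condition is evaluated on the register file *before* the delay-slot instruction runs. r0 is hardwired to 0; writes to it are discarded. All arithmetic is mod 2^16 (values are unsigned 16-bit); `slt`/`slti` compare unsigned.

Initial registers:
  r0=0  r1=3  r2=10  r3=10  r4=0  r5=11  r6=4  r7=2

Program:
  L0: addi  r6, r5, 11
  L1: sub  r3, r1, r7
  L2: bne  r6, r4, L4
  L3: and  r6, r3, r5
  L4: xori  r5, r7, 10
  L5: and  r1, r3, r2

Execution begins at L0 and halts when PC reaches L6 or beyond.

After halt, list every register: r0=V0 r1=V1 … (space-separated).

r0=0 r1=0 r2=10 r3=1 r4=0 r5=8 r6=1 r7=2

  step pc=0: addi  r6, r5, 11  regs=(0,3,10,10,0,11,22,2)
  step pc=1: sub  r3, r1, r7  regs=(0,3,10,1,0,11,22,2)
  step pc=2: bne  r6, r4, L4  cond=T  regs=(0,3,10,1,0,11,22,2)
  step pc=3: and  r6, r3, r5  regs=(0,3,10,1,0,11,1,2)
  step pc=4: xori  r5, r7, 10  regs=(0,3,10,1,0,8,1,2)
  step pc=5: and  r1, r3, r2  regs=(0,0,10,1,0,8,1,2)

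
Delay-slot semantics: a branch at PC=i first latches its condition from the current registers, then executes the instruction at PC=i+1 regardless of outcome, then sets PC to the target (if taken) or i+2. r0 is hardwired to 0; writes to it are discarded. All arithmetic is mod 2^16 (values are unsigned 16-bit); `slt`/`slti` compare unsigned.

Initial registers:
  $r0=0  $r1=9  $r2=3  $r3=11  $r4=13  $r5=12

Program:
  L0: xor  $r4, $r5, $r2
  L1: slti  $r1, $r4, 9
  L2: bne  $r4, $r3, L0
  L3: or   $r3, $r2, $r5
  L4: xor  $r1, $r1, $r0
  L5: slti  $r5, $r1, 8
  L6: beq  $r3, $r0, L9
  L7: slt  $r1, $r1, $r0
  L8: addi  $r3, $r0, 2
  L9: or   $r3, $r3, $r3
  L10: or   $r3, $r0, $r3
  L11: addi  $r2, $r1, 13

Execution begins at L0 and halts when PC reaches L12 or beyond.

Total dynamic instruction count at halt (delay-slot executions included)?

16

  step pc=0: xor  $r4, $r5, $r2  regs=(0,9,3,11,15,12)
  step pc=1: slti  $r1, $r4, 9  regs=(0,0,3,11,15,12)
  step pc=2: bne  $r4, $r3, L0  cond=T  regs=(0,0,3,11,15,12)
  step pc=3: or   $r3, $r2, $r5  regs=(0,0,3,15,15,12)
  step pc=0: xor  $r4, $r5, $r2  regs=(0,0,3,15,15,12)
  step pc=1: slti  $r1, $r4, 9  regs=(0,0,3,15,15,12)
  step pc=2: bne  $r4, $r3, L0  cond=F  regs=(0,0,3,15,15,12)
  step pc=3: or   $r3, $r2, $r5  regs=(0,0,3,15,15,12)
  step pc=4: xor  $r1, $r1, $r0  regs=(0,0,3,15,15,12)
  step pc=5: slti  $r5, $r1, 8  regs=(0,0,3,15,15,1)
  step pc=6: beq  $r3, $r0, L9  cond=F  regs=(0,0,3,15,15,1)
  step pc=7: slt  $r1, $r1, $r0  regs=(0,0,3,15,15,1)
  step pc=8: addi  $r3, $r0, 2  regs=(0,0,3,2,15,1)
  step pc=9: or   $r3, $r3, $r3  regs=(0,0,3,2,15,1)
  step pc=10: or   $r3, $r0, $r3  regs=(0,0,3,2,15,1)
  step pc=11: addi  $r2, $r1, 13  regs=(0,0,13,2,15,1)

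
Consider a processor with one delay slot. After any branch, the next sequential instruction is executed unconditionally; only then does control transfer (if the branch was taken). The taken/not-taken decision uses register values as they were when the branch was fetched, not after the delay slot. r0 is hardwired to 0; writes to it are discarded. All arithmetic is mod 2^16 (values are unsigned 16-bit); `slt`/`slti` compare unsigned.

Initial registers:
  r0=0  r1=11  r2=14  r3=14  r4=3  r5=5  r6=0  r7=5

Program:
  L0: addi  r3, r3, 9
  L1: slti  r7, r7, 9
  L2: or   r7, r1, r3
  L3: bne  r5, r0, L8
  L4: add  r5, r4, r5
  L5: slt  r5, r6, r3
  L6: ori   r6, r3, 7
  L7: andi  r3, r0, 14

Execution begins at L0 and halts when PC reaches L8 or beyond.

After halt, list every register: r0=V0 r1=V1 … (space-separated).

r0=0 r1=11 r2=14 r3=23 r4=3 r5=8 r6=0 r7=31

[0] addi  r3, r3, 9  →  {r0:0, r1:11, r2:14, r3:23, r4:3, r5:5, r6:0, r7:5}
[1] slti  r7, r7, 9  →  {r0:0, r1:11, r2:14, r3:23, r4:3, r5:5, r6:0, r7:1}
[2] or   r7, r1, r3  →  {r0:0, r1:11, r2:14, r3:23, r4:3, r5:5, r6:0, r7:31}
[3] bne  r5, r0, L8  →  {r0:0, r1:11, r2:14, r3:23, r4:3, r5:5, r6:0, r7:31}  ⟨branch taken⟩
[4] add  r5, r4, r5  →  {r0:0, r1:11, r2:14, r3:23, r4:3, r5:8, r6:0, r7:31}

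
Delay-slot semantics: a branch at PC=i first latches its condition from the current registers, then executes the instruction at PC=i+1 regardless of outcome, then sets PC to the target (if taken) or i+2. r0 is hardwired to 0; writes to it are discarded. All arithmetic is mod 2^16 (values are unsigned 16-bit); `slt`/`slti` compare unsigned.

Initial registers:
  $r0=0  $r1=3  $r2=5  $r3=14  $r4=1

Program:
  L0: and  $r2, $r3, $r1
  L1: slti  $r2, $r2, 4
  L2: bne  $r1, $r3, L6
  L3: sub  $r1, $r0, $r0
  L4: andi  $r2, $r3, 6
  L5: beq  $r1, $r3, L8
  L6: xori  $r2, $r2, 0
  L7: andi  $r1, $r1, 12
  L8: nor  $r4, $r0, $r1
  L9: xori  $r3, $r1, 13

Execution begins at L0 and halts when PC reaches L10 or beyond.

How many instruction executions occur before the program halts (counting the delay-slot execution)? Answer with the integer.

[0] and  $r2, $r3, $r1  →  {$r0:0, $r1:3, $r2:2, $r3:14, $r4:1}
[1] slti  $r2, $r2, 4  →  {$r0:0, $r1:3, $r2:1, $r3:14, $r4:1}
[2] bne  $r1, $r3, L6  →  {$r0:0, $r1:3, $r2:1, $r3:14, $r4:1}  ⟨branch taken⟩
[3] sub  $r1, $r0, $r0  →  {$r0:0, $r1:0, $r2:1, $r3:14, $r4:1}
[6] xori  $r2, $r2, 0  →  {$r0:0, $r1:0, $r2:1, $r3:14, $r4:1}
[7] andi  $r1, $r1, 12  →  {$r0:0, $r1:0, $r2:1, $r3:14, $r4:1}
[8] nor  $r4, $r0, $r1  →  {$r0:0, $r1:0, $r2:1, $r3:14, $r4:65535}
[9] xori  $r3, $r1, 13  →  {$r0:0, $r1:0, $r2:1, $r3:13, $r4:65535}

8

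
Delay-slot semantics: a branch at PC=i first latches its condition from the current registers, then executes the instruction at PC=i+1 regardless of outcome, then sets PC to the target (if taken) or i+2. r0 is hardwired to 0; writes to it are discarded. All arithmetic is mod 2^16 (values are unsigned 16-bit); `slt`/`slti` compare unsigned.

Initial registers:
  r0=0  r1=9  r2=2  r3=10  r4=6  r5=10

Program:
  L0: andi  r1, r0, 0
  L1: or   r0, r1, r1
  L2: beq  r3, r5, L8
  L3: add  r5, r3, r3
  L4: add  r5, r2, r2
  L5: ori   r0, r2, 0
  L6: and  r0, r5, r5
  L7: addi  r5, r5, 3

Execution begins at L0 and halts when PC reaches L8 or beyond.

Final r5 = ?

PC=0  andi  r1, r0, 0        | r0=0 r1=0 r2=2 r3=10 r4=6 r5=10
PC=1  or   r0, r1, r1        | r0=0 r1=0 r2=2 r3=10 r4=6 r5=10
PC=2  beq  r3, r5, L8        | r0=0 r1=0 r2=2 r3=10 r4=6 r5=10  [TAKEN]
PC=3  add  r5, r3, r3        | r0=0 r1=0 r2=2 r3=10 r4=6 r5=20

20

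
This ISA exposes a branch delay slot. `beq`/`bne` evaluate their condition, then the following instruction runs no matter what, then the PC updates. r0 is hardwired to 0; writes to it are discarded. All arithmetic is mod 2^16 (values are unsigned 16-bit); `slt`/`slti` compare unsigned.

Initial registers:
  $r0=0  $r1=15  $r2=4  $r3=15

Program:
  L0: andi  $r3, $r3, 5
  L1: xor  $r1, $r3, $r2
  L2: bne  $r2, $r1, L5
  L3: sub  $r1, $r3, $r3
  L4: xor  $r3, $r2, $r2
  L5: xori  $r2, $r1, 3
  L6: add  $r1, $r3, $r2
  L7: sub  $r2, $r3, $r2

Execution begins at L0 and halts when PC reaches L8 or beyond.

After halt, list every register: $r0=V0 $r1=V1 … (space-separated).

PC=0  andi  $r3, $r3, 5      | $r0=0 $r1=15 $r2=4 $r3=5
PC=1  xor  $r1, $r3, $r2     | $r0=0 $r1=1 $r2=4 $r3=5
PC=2  bne  $r2, $r1, L5      | $r0=0 $r1=1 $r2=4 $r3=5  [TAKEN]
PC=3  sub  $r1, $r3, $r3     | $r0=0 $r1=0 $r2=4 $r3=5
PC=5  xori  $r2, $r1, 3      | $r0=0 $r1=0 $r2=3 $r3=5
PC=6  add  $r1, $r3, $r2     | $r0=0 $r1=8 $r2=3 $r3=5
PC=7  sub  $r2, $r3, $r2     | $r0=0 $r1=8 $r2=2 $r3=5

$r0=0 $r1=8 $r2=2 $r3=5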